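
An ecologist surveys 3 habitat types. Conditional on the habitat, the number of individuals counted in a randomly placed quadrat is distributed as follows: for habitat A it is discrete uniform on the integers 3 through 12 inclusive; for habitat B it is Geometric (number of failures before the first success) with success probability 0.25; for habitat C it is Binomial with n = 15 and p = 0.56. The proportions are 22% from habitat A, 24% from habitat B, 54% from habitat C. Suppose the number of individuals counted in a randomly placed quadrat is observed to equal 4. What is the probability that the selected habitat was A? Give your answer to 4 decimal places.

0.4430

Likelihoods P(X=4 | ·): A: 0.1; B: 0.0791016; C: 0.0160644.
Posterior ∝ prior × likelihood. Numerator for A: 0.22·0.1 = 0.022.
Normalizing constant: 0.22·0.1 + 0.24·0.0791016 + 0.54·0.0160644 = 0.0496591.
P(A | observation) = 0.022 / 0.0496591 = 0.44302.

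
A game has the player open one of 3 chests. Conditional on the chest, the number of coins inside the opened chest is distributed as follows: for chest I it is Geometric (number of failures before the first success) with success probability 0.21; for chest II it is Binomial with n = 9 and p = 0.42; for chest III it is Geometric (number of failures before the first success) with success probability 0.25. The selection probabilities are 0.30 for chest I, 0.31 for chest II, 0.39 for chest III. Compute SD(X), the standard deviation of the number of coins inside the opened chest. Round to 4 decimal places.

Per component, I: μ=3.7619, E[X²]=32.0658; II: μ=3.78, E[X²]=16.4808; III: μ=3, E[X²]=21.
E[X] = 0.3·3.7619 + 0.31·3.78 + 0.39·3 = 3.47037.
E[X²] = 0.3·32.0658 + 0.31·16.4808 + 0.39·21 = 22.9188.
Var(X) = E[X²] − (E[X])² = 22.9188 − 12.0435 = 10.8753.
SD(X) = √10.8753 = 3.29777.

3.2978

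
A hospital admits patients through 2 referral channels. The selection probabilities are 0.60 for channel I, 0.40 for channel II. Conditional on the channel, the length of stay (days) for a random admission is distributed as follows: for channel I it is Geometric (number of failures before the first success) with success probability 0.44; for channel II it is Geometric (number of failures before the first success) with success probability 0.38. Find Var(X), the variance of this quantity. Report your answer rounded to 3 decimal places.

Per component, I: μ=1.27273, E[X²]=4.5124; II: μ=1.63158, E[X²]=6.95568.
E[X] = 0.6·1.27273 + 0.4·1.63158 = 1.41627.
E[X²] = 0.6·4.5124 + 0.4·6.95568 = 5.48971.
Var(X) = E[X²] − (E[X])² = 5.48971 − 2.00581 = 3.48389.

3.484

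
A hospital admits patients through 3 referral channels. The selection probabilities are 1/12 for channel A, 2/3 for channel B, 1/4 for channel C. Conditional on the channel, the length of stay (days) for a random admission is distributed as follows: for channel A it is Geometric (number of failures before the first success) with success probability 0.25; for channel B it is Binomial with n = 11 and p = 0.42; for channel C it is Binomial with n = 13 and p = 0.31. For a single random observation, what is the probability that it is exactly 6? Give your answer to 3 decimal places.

Conditional on each channel, P(X = 6): A: 0.0444946; B: 0.166448; C: 0.113405.
By total probability, P(X = 6) = 0.0833333·0.0444946 + 0.666667·0.166448 + 0.25·0.113405 = 0.143024.

0.143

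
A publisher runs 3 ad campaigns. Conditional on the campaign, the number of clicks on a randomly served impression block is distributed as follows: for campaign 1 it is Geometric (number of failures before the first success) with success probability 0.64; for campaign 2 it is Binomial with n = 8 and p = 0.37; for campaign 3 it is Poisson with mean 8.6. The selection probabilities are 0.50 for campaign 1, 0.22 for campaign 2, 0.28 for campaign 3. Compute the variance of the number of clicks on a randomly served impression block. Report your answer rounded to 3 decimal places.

Per component, 1: μ=0.5625, E[X²]=1.19531; 2: μ=2.96, E[X²]=10.6264; 3: μ=8.6, E[X²]=82.56.
E[X] = 0.5·0.5625 + 0.22·2.96 + 0.28·8.6 = 3.34045.
E[X²] = 0.5·1.19531 + 0.22·10.6264 + 0.28·82.56 = 26.0523.
Var(X) = E[X²] − (E[X])² = 26.0523 − 11.1586 = 14.8937.

14.894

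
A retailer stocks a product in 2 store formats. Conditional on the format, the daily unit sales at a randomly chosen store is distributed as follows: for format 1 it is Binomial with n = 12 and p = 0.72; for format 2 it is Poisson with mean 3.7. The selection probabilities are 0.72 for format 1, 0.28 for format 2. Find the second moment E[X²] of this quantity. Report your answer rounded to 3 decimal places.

For each component E[X²] = Var + (mean)², giving 1: 77.0688; 2: 17.39.
Overall E[X²] = 0.72·77.0688 + 0.28·17.39 = 60.3587.

60.359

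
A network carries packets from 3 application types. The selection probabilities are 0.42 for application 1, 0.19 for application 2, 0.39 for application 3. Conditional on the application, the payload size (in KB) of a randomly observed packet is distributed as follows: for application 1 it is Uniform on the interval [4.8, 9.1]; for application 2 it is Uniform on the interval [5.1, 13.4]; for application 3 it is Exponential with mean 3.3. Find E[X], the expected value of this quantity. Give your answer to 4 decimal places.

5.9635

Component means — 1: 6.95; 2: 9.25; 3: 3.3.
E[X] = 0.42·6.95 + 0.19·9.25 + 0.39·3.3 = 5.9635.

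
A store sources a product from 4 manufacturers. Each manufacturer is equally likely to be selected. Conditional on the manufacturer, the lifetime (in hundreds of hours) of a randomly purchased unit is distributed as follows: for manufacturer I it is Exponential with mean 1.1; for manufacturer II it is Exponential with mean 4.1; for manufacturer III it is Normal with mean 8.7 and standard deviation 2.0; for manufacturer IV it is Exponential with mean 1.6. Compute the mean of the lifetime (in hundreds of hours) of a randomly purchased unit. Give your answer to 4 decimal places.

Component means — I: 1.1; II: 4.1; III: 8.7; IV: 1.6.
E[X] = 0.25·1.1 + 0.25·4.1 + 0.25·8.7 + 0.25·1.6 = 3.875.

3.8750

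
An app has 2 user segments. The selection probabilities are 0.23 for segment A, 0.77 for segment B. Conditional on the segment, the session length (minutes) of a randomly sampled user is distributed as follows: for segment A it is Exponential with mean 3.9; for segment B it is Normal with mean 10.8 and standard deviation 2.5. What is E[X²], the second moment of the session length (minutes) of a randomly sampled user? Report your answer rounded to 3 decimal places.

For each component E[X²] = Var + (mean)², giving A: 30.42; B: 122.89.
Overall E[X²] = 0.23·30.42 + 0.77·122.89 = 101.622.

101.622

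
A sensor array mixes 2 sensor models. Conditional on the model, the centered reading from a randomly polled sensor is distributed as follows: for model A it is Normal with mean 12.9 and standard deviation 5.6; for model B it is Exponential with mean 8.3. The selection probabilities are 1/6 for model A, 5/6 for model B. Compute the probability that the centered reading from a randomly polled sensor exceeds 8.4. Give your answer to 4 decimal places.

Conditional on each model, P(X > 8.4): A: 0.789178; B: 0.363474.
By total probability, P(X > 8.4) = 0.166667·0.789178 + 0.833333·0.363474 = 0.434424.

0.4344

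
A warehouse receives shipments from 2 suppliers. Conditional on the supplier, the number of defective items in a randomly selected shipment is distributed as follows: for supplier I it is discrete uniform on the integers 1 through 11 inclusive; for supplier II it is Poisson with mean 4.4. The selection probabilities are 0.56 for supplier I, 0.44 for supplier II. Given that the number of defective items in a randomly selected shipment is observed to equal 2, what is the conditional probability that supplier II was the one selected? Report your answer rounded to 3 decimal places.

0.507

Likelihoods P(X=2 | ·): I: 0.0909091; II: 0.118845.
Posterior ∝ prior × likelihood. Numerator for II: 0.44·0.118845 = 0.0522916.
Normalizing constant: 0.56·0.0909091 + 0.44·0.118845 = 0.103201.
P(II | observation) = 0.0522916 / 0.103201 = 0.506698.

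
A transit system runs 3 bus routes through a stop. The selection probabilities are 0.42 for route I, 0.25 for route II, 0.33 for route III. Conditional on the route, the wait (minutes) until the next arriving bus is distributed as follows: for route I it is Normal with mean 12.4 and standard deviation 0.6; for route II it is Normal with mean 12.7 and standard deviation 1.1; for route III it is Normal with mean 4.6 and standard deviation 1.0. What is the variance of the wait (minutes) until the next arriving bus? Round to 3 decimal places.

Per component, I: μ=12.4, E[X²]=154.12; II: μ=12.7, E[X²]=162.5; III: μ=4.6, E[X²]=22.16.
E[X] = 0.42·12.4 + 0.25·12.7 + 0.33·4.6 = 9.901.
E[X²] = 0.42·154.12 + 0.25·162.5 + 0.33·22.16 = 112.668.
Var(X) = E[X²] − (E[X])² = 112.668 − 98.0298 = 14.6384.

14.638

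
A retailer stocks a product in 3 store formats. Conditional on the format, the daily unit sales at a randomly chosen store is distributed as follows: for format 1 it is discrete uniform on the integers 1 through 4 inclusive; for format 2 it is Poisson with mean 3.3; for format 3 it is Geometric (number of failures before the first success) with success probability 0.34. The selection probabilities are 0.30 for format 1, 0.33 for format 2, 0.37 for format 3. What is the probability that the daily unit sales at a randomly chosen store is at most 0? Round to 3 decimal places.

Conditional on each format, P(X ≤ 0): 1: 0; 2: 0.0368832; 3: 0.34.
By total probability, P(X ≤ 0) = 0.3·0 + 0.33·0.0368832 + 0.37·0.34 = 0.137971.

0.138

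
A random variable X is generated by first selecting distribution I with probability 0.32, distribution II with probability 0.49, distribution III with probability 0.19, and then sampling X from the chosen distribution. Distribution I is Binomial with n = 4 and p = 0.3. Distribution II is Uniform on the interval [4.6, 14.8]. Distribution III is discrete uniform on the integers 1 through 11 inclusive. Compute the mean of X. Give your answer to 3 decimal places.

6.277

Component means — I: 1.2; II: 9.7; III: 6.
E[X] = 0.32·1.2 + 0.49·9.7 + 0.19·6 = 6.277.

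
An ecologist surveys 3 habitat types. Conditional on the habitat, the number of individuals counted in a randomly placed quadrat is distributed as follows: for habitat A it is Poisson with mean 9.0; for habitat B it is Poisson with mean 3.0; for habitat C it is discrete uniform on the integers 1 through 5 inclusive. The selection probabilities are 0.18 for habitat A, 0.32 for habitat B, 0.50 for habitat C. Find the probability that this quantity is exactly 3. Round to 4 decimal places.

0.1744

Conditional on each habitat, P(X = 3): A: 0.0149943; B: 0.224042; C: 0.2.
By total probability, P(X = 3) = 0.18·0.0149943 + 0.32·0.224042 + 0.5·0.2 = 0.174392.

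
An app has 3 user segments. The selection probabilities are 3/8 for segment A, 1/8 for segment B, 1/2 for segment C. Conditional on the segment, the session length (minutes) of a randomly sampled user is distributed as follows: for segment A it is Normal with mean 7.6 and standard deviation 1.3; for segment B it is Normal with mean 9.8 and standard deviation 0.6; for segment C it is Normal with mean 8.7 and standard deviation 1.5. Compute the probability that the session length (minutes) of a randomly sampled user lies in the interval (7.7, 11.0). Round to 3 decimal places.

Conditional on each segment, P(7.7 < X < 11.0): A: 0.464886; B: 0.977017; C: 0.684911.
By total probability, P(7.7 < X < 11.0) = 0.375·0.464886 + 0.125·0.977017 + 0.5·0.684911 = 0.638915.

0.639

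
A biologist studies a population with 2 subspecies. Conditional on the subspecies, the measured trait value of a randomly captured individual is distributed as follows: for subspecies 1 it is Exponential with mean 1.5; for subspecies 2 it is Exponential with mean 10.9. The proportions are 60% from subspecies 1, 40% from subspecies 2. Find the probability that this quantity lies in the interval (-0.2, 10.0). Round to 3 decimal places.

Conditional on each subspecies, P(-0.2 < X < 10.0): 1: 0.998727; 2: 0.600456.
By total probability, P(-0.2 < X < 10.0) = 0.6·0.998727 + 0.4·0.600456 = 0.839419.

0.839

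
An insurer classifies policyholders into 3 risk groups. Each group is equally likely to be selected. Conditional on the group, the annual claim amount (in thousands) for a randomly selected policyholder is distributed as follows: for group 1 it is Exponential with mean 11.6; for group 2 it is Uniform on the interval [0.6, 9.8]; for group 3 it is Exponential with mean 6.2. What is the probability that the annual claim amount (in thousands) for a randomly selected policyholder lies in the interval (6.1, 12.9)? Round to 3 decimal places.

0.304

Conditional on each group, P(6.1 < X < 12.9): 1: 0.262168; 2: 0.402174; 3: 0.249011.
By total probability, P(6.1 < X < 12.9) = 0.333333·0.262168 + 0.333333·0.402174 + 0.333333·0.249011 = 0.304451.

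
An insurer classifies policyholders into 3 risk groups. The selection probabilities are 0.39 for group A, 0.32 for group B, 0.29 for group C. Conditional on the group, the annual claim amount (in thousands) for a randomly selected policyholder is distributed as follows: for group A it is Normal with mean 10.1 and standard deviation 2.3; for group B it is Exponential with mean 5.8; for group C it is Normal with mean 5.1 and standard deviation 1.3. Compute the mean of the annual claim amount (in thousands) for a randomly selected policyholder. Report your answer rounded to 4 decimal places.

Component means — A: 10.1; B: 5.8; C: 5.1.
E[X] = 0.39·10.1 + 0.32·5.8 + 0.29·5.1 = 7.274.

7.2740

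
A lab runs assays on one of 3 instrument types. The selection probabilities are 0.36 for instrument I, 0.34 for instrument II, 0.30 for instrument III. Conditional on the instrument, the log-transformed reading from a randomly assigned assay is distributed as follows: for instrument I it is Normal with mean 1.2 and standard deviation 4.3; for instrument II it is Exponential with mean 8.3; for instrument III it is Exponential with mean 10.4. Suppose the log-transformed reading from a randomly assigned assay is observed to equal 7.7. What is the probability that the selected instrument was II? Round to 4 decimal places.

0.3989

Likelihoods f(7.7 | ·): I: 0.0295976; II: 0.0476455; III: 0.0458587.
Posterior ∝ prior × likelihood. Numerator for II: 0.34·0.0476455 = 0.0161995.
Normalizing constant: 0.36·0.0295976 + 0.34·0.0476455 + 0.3·0.0458587 = 0.0406122.
P(II | observation) = 0.0161995 / 0.0406122 = 0.398882.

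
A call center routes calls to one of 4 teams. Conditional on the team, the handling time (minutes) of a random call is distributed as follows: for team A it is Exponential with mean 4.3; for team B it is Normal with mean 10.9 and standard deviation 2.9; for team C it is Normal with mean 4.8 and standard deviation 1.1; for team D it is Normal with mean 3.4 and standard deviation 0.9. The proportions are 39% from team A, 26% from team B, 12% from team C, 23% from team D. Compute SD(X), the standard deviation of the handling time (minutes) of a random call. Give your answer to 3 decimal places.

4.337

Per component, A: μ=4.3, E[X²]=36.98; B: μ=10.9, E[X²]=127.22; C: μ=4.8, E[X²]=24.25; D: μ=3.4, E[X²]=12.37.
E[X] = 0.39·4.3 + 0.26·10.9 + 0.12·4.8 + 0.23·3.4 = 5.869.
E[X²] = 0.39·36.98 + 0.26·127.22 + 0.12·24.25 + 0.23·12.37 = 53.2545.
Var(X) = E[X²] − (E[X])² = 53.2545 − 34.4452 = 18.8093.
SD(X) = √18.8093 = 4.33697.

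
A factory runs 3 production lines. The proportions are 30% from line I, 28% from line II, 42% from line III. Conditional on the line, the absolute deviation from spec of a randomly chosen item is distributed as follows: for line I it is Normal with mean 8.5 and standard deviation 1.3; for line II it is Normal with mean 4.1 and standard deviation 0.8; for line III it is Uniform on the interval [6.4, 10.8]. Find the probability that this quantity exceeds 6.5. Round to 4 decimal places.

0.6922

Conditional on each line, P(X > 6.5): I: 0.938032; II: 0.0013499; III: 0.977273.
By total probability, P(X > 6.5) = 0.3·0.938032 + 0.28·0.0013499 + 0.42·0.977273 = 0.692242.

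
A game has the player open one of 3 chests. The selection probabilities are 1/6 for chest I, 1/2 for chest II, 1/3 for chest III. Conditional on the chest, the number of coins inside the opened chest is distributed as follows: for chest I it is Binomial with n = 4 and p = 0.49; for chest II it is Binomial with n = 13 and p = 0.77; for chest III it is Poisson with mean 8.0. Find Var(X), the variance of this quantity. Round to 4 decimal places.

Per component, I: μ=1.96, E[X²]=4.8412; II: μ=10.01, E[X²]=102.502; III: μ=8, E[X²]=72.
E[X] = 0.166667·1.96 + 0.5·10.01 + 0.333333·8 = 7.99833.
E[X²] = 0.166667·4.8412 + 0.5·102.502 + 0.333333·72 = 76.0581.
Var(X) = E[X²] − (E[X])² = 76.0581 − 63.9733 = 12.0847.

12.0847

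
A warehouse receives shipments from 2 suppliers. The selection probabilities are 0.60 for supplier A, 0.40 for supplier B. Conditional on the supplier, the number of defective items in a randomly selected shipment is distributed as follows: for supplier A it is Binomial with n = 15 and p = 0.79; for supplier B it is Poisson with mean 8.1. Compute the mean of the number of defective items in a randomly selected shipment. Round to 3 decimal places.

Component means — A: 11.85; B: 8.1.
E[X] = 0.6·11.85 + 0.4·8.1 = 10.35.

10.350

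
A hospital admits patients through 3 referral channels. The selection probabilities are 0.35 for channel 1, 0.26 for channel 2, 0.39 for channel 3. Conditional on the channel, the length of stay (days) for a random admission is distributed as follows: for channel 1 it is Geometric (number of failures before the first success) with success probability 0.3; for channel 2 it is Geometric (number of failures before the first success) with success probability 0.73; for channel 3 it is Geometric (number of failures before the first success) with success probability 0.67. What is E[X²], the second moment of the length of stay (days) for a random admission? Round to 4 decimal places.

5.1764

For each component E[X²] = Var + (mean)², giving 1: 13.2222; 2: 0.64346; 3: 0.977723.
Overall E[X²] = 0.35·13.2222 + 0.26·0.64346 + 0.39·0.977723 = 5.17639.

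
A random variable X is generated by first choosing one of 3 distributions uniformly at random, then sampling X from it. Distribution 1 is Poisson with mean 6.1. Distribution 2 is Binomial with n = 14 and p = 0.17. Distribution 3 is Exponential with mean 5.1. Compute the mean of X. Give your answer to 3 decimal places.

4.527

Component means — 1: 6.1; 2: 2.38; 3: 5.1.
E[X] = 0.333333·6.1 + 0.333333·2.38 + 0.333333·5.1 = 4.52667.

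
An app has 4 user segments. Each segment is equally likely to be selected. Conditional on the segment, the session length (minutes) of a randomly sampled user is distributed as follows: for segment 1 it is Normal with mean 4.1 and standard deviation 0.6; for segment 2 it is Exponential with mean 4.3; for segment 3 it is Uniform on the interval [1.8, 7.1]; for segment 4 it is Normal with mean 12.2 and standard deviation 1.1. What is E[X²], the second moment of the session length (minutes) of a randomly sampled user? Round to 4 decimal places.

56.5858

For each component E[X²] = Var + (mean)², giving 1: 17.17; 2: 36.98; 3: 22.1433; 4: 150.05.
Overall E[X²] = 0.25·17.17 + 0.25·36.98 + 0.25·22.1433 + 0.25·150.05 = 56.5858.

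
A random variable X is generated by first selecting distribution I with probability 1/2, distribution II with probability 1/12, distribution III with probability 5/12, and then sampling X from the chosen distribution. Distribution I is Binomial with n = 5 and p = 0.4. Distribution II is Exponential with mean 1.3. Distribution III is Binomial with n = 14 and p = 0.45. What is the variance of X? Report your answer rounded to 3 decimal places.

6.925

Per component, I: μ=2, E[X²]=5.2; II: μ=1.3, E[X²]=3.38; III: μ=6.3, E[X²]=43.155.
E[X] = 0.5·2 + 0.0833333·1.3 + 0.416667·6.3 = 3.73333.
E[X²] = 0.5·5.2 + 0.0833333·3.38 + 0.416667·43.155 = 20.8629.
Var(X) = E[X²] − (E[X])² = 20.8629 − 13.9378 = 6.92514.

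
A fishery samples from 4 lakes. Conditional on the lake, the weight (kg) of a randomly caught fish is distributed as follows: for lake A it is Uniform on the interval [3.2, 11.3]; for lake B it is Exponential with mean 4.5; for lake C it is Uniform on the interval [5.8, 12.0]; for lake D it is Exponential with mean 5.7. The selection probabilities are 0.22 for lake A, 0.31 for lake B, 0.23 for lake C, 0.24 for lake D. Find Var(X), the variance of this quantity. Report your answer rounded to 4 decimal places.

18.8478

Per component, A: μ=7.25, E[X²]=58.03; B: μ=4.5, E[X²]=40.5; C: μ=8.9, E[X²]=82.4133; D: μ=5.7, E[X²]=64.98.
E[X] = 0.22·7.25 + 0.31·4.5 + 0.23·8.9 + 0.24·5.7 = 6.405.
E[X²] = 0.22·58.03 + 0.31·40.5 + 0.23·82.4133 + 0.24·64.98 = 59.8719.
Var(X) = E[X²] − (E[X])² = 59.8719 − 41.024 = 18.8478.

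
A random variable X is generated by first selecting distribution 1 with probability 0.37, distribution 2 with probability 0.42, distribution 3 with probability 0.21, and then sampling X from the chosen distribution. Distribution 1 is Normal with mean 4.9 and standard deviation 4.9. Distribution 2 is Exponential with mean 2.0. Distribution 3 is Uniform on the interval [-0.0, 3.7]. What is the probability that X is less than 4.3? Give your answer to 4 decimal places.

0.7480

Conditional on each component, P(X < 4.3): 1: 0.451272; 2: 0.883516; 3: 1.
By total probability, P(X < 4.3) = 0.37·0.451272 + 0.42·0.883516 + 0.21·1 = 0.748047.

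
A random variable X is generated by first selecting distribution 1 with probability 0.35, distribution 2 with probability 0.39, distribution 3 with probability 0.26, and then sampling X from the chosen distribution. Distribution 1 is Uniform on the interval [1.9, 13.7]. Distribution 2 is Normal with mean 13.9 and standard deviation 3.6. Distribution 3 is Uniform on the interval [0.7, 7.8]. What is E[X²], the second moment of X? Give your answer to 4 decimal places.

For each component E[X²] = Var + (mean)², giving 1: 72.4433; 2: 206.17; 3: 22.2633.
Overall E[X²] = 0.35·72.4433 + 0.39·206.17 + 0.26·22.2633 = 111.55.

111.5499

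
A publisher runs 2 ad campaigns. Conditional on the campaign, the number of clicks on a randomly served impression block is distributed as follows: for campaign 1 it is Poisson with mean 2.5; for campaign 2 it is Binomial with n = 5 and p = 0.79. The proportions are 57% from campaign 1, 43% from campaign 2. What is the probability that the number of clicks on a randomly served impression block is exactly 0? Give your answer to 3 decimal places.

Conditional on each campaign, P(X = 0): 1: 0.082085; 2: 0.00040841.
By total probability, P(X = 0) = 0.57·0.082085 + 0.43·0.00040841 = 0.0469641.

0.047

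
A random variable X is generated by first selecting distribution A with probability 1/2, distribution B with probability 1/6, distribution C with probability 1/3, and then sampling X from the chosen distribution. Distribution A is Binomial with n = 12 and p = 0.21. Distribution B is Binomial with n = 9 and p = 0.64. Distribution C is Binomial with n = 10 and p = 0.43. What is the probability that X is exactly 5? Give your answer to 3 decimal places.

0.143

Conditional on each component, P(X = 5): A: 0.0621171; B: 0.227238; C: 0.222904.
By total probability, P(X = 5) = 0.5·0.0621171 + 0.166667·0.227238 + 0.333333·0.222904 = 0.143233.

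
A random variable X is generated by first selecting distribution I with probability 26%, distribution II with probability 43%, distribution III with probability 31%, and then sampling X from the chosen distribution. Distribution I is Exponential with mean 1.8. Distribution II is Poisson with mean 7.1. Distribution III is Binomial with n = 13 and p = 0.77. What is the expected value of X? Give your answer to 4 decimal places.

6.6241

Component means — I: 1.8; II: 7.1; III: 10.01.
E[X] = 0.26·1.8 + 0.43·7.1 + 0.31·10.01 = 6.6241.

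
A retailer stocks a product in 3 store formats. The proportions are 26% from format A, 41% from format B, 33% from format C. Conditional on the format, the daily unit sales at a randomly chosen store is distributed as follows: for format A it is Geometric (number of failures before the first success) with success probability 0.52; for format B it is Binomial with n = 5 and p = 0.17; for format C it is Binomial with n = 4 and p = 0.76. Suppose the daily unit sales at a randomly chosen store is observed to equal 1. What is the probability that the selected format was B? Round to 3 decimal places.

Likelihoods P(X=1 | ·): A: 0.2496; B: 0.403396; C: 0.042025.
Posterior ∝ prior × likelihood. Numerator for B: 0.41·0.403396 = 0.165392.
Normalizing constant: 0.26·0.2496 + 0.41·0.403396 + 0.33·0.042025 = 0.244156.
P(B | observation) = 0.165392 / 0.244156 = 0.677403.

0.677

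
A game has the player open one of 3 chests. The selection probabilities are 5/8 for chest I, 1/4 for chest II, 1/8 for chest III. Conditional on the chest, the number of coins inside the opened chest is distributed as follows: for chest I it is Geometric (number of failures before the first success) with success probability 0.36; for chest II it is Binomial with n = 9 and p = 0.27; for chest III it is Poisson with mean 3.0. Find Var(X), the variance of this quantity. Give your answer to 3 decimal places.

Per component, I: μ=1.77778, E[X²]=8.09877; II: μ=2.43, E[X²]=7.6788; III: μ=3, E[X²]=12.
E[X] = 0.625·1.77778 + 0.25·2.43 + 0.125·3 = 2.09361.
E[X²] = 0.625·8.09877 + 0.25·7.6788 + 0.125·12 = 8.48143.
Var(X) = E[X²] − (E[X])² = 8.48143 − 4.38321 = 4.09822.

4.098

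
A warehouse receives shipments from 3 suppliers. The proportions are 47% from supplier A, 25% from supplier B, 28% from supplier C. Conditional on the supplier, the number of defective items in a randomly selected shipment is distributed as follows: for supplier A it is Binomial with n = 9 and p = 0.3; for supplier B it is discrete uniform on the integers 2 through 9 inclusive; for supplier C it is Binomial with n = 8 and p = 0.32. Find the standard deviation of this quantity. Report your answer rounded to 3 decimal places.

Per component, A: μ=2.7, E[X²]=9.18; B: μ=5.5, E[X²]=35.5; C: μ=2.56, E[X²]=8.2944.
E[X] = 0.47·2.7 + 0.25·5.5 + 0.28·2.56 = 3.3608.
E[X²] = 0.47·9.18 + 0.25·35.5 + 0.28·8.2944 = 15.512.
Var(X) = E[X²] − (E[X])² = 15.512 − 11.295 = 4.21706.
SD(X) = √4.21706 = 2.05355.

2.054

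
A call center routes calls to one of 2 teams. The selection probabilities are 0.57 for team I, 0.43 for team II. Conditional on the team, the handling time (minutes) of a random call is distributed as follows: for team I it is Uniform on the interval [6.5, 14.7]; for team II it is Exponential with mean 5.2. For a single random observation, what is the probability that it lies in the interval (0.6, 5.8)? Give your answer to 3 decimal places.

Conditional on each team, P(0.6 < X < 5.8): I: 0; II: 0.563234.
By total probability, P(0.6 < X < 5.8) = 0.57·0 + 0.43·0.563234 = 0.242191.

0.242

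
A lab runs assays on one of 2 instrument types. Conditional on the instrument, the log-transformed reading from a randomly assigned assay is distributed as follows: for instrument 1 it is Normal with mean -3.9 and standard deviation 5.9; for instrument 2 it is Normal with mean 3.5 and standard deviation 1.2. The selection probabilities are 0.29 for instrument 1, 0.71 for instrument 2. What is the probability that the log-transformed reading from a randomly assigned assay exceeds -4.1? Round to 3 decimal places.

Conditional on each instrument, P(X > -4.1): 1: 0.513521; 2: 1.
By total probability, P(X > -4.1) = 0.29·0.513521 + 0.71·1 = 0.858921.

0.859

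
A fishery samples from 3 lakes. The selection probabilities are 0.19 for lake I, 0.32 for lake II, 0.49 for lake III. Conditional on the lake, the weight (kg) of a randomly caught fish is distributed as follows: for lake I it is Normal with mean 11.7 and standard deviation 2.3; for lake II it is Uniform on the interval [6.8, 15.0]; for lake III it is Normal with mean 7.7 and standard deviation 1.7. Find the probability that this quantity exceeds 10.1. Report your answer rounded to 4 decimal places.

Conditional on each lake, P(X > 10.1): I: 0.756677; II: 0.597561; III: 0.0790096.
By total probability, P(X > 10.1) = 0.19·0.756677 + 0.32·0.597561 + 0.49·0.0790096 = 0.373703.

0.3737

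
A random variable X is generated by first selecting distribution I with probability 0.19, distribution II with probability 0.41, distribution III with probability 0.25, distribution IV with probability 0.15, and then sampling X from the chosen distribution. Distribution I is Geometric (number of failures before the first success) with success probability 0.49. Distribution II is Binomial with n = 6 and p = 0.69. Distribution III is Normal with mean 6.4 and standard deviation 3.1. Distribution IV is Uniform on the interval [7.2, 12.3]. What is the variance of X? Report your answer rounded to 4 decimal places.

Per component, I: μ=1.04082, E[X²]=3.20741; II: μ=4.14, E[X²]=18.423; III: μ=6.4, E[X²]=50.57; IV: μ=9.75, E[X²]=97.23.
E[X] = 0.19·1.04082 + 0.41·4.14 + 0.25·6.4 + 0.15·9.75 = 4.95766.
E[X²] = 0.19·3.20741 + 0.41·18.423 + 0.25·50.57 + 0.15·97.23 = 35.3898.
Var(X) = E[X²] − (E[X])² = 35.3898 − 24.5783 = 10.8115.

10.8115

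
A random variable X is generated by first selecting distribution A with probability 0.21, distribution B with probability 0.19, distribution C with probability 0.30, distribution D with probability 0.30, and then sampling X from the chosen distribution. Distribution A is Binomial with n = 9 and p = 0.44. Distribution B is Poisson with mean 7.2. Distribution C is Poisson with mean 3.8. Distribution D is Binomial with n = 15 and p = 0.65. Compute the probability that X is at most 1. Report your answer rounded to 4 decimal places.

0.0426

Conditional on each component, P(X ≤ 1): A: 0.0437162; B: 0.006122; C: 0.10738; D: 4.18094e-06.
By total probability, P(X ≤ 1) = 0.21·0.0437162 + 0.19·0.006122 + 0.3·0.10738 + 0.3·4.18094e-06 = 0.0425588.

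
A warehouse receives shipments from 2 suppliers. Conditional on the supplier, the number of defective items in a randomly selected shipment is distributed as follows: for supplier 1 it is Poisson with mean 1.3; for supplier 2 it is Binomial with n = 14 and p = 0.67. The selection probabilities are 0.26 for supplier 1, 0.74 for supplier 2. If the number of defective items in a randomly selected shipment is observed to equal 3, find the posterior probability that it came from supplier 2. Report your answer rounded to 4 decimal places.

Likelihoods P(X=3 | ·): 1: 0.0997921; 2: 0.000553324.
Posterior ∝ prior × likelihood. Numerator for 2: 0.74·0.000553324 = 0.000409459.
Normalizing constant: 0.26·0.0997921 + 0.74·0.000553324 = 0.0263554.
P(2 | observation) = 0.000409459 / 0.0263554 = 0.0155361.

0.0155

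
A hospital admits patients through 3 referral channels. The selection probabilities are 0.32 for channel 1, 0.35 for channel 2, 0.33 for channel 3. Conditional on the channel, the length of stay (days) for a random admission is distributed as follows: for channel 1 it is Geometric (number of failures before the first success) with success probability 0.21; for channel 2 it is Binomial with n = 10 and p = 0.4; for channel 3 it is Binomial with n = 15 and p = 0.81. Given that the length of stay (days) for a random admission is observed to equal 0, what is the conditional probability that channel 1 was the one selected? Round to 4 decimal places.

0.9695

Likelihoods P(X=0 | ·): 1: 0.21; 2: 0.00604662; 3: 1.51811e-11.
Posterior ∝ prior × likelihood. Numerator for 1: 0.32·0.21 = 0.0672.
Normalizing constant: 0.32·0.21 + 0.35·0.00604662 + 0.33·1.51811e-11 = 0.0693163.
P(1 | observation) = 0.0672 / 0.0693163 = 0.969469.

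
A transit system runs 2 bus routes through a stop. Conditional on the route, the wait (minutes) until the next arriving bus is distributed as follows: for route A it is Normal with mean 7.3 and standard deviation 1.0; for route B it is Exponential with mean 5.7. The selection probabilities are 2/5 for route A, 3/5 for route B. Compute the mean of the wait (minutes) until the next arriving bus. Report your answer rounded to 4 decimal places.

Component means — A: 7.3; B: 5.7.
E[X] = 0.4·7.3 + 0.6·5.7 = 6.34.

6.3400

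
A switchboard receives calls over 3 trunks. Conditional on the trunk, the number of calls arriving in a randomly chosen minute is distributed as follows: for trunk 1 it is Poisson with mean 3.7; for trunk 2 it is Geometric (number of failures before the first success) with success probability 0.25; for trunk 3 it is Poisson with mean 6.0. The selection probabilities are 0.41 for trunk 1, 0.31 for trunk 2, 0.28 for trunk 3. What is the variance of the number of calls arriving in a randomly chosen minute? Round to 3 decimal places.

8.368

Per component, 1: μ=3.7, E[X²]=17.39; 2: μ=3, E[X²]=21; 3: μ=6, E[X²]=42.
E[X] = 0.41·3.7 + 0.31·3 + 0.28·6 = 4.127.
E[X²] = 0.41·17.39 + 0.31·21 + 0.28·42 = 25.3999.
Var(X) = E[X²] − (E[X])² = 25.3999 − 17.0321 = 8.36777.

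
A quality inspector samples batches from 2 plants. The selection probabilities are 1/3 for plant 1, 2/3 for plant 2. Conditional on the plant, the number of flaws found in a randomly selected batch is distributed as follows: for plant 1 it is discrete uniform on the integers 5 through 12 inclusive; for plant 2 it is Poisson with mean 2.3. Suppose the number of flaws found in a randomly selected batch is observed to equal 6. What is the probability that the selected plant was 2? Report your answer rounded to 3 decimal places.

Likelihoods P(X=6 | ·): 1: 0.125; 2: 0.0206138.
Posterior ∝ prior × likelihood. Numerator for 2: 0.666667·0.0206138 = 0.0137425.
Normalizing constant: 0.333333·0.125 + 0.666667·0.0206138 = 0.0554092.
P(2 | observation) = 0.0137425 / 0.0554092 = 0.248019.

0.248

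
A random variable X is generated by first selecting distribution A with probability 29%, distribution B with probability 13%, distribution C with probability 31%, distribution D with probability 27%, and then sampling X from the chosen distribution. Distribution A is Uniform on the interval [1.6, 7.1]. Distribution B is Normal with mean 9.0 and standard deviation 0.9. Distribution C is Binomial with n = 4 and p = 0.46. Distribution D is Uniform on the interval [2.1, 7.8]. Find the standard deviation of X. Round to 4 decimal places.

Per component, A: μ=4.35, E[X²]=21.4433; B: μ=9, E[X²]=81.81; C: μ=1.84, E[X²]=4.3792; D: μ=4.95, E[X²]=27.21.
E[X] = 0.29·4.35 + 0.13·9 + 0.31·1.84 + 0.27·4.95 = 4.3384.
E[X²] = 0.29·21.4433 + 0.13·81.81 + 0.31·4.3792 + 0.27·27.21 = 25.5581.
Var(X) = E[X²] − (E[X])² = 25.5581 − 18.8217 = 6.7364.
SD(X) = √6.7364 = 2.59546.

2.5955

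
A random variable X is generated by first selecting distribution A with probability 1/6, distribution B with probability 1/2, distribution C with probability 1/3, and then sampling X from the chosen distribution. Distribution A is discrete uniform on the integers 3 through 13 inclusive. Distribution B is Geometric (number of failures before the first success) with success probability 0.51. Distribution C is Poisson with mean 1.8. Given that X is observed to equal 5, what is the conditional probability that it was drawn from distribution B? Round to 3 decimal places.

0.232

Likelihoods P(X=5 | ·): A: 0.0909091; B: 0.0144062; C: 0.0260286.
Posterior ∝ prior × likelihood. Numerator for B: 0.5·0.0144062 = 0.00720312.
Normalizing constant: 0.166667·0.0909091 + 0.5·0.0144062 + 0.333333·0.0260286 = 0.0310308.
P(B | observation) = 0.00720312 / 0.0310308 = 0.232128.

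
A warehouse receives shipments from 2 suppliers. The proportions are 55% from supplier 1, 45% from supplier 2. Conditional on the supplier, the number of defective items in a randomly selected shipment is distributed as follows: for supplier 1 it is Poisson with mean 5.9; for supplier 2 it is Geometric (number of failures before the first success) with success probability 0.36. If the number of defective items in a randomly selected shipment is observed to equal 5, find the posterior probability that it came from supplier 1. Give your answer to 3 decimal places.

Likelihoods P(X=5 | ·): 1: 0.163208; 2: 0.0386547.
Posterior ∝ prior × likelihood. Numerator for 1: 0.55·0.163208 = 0.0897644.
Normalizing constant: 0.55·0.163208 + 0.45·0.0386547 = 0.107159.
P(1 | observation) = 0.0897644 / 0.107159 = 0.837675.

0.838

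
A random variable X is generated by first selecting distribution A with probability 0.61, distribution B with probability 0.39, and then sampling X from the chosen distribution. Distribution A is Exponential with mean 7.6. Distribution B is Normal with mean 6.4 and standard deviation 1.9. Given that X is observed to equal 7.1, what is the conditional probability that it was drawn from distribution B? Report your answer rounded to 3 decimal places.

0.708

Likelihoods f(7.1 | ·): A: 0.0516968; B: 0.196192.
Posterior ∝ prior × likelihood. Numerator for B: 0.39·0.196192 = 0.076515.
Normalizing constant: 0.61·0.0516968 + 0.39·0.196192 = 0.10805.
P(B | observation) = 0.076515 / 0.10805 = 0.708144.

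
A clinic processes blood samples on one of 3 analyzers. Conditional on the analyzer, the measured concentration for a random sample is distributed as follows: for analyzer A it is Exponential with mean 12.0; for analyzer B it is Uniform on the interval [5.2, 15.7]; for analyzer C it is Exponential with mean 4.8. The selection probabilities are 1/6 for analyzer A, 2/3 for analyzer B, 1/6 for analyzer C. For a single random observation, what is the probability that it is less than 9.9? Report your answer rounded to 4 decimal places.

Conditional on each analyzer, P(X < 9.9): A: 0.561765; B: 0.447619; C: 0.872864.
By total probability, P(X < 9.9) = 0.166667·0.561765 + 0.666667·0.447619 + 0.166667·0.872864 = 0.537518.

0.5375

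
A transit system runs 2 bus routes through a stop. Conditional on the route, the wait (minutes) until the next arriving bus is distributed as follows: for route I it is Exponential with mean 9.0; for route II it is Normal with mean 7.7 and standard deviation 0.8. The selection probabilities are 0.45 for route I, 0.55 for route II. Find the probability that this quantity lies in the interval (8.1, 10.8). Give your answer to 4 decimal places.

0.2171

Conditional on each route, P(8.1 < X < 10.8): I: 0.105375; II: 0.308484.
By total probability, P(8.1 < X < 10.8) = 0.45·0.105375 + 0.55·0.308484 = 0.217085.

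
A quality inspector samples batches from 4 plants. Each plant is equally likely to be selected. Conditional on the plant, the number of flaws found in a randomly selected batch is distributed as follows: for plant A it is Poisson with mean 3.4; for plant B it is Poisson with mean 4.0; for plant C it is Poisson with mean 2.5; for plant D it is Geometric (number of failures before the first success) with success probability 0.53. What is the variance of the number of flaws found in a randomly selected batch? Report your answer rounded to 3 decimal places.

Per component, A: μ=3.4, E[X²]=14.96; B: μ=4, E[X²]=20; C: μ=2.5, E[X²]=8.75; D: μ=0.886792, E[X²]=2.45959.
E[X] = 0.25·3.4 + 0.25·4 + 0.25·2.5 + 0.25·0.886792 = 2.6967.
E[X²] = 0.25·14.96 + 0.25·20 + 0.25·8.75 + 0.25·2.45959 = 11.5424.
Var(X) = E[X²] − (E[X])² = 11.5424 − 7.27218 = 4.27022.

4.270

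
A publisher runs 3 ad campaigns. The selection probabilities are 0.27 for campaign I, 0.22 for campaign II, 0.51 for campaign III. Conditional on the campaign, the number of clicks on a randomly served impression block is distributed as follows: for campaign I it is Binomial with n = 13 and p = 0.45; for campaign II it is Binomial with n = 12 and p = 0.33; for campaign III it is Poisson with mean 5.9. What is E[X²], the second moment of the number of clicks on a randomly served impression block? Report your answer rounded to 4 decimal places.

34.9046

For each component E[X²] = Var + (mean)², giving I: 37.44; II: 18.3348; III: 40.71.
Overall E[X²] = 0.27·37.44 + 0.22·18.3348 + 0.51·40.71 = 34.9046.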